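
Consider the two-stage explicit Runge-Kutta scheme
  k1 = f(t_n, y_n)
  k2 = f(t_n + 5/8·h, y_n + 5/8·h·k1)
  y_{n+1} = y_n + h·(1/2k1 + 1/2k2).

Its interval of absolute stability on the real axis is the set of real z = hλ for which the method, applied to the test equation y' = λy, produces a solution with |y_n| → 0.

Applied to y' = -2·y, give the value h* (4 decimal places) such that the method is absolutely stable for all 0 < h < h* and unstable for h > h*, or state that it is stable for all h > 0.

(-3.2000,0); λ=-2 ⇒ h* = (16/5)/2 = 1.6000.

On y'=λy, z=hλ:
  k1=λy_n ⇒ h·k1=z·y_n;  k2=λ(1+5/8z)y_n ⇒ h·k2=z(1+5/8z)y_n
  y_{n+1}/y_n = 1 + 1/2z + 1/2z(1+5/8z) = 1 + z + 5/16z²
  R(z) = 1 + z + 5/16z².

Need |R(x)|<1, x<0.
x=-0.86: |R|=0.3711
R=1: x+5/16x²=0 ⇒ x=−16/5=-3.2000; min R=1−1/(4·5/16)=0.2000>−1
Confirm numerically:
  x=-2.110: |R|=0.28128 <1
  x=-1.795: |R|=0.21188 <1
  x=-1.559: |R|=0.20053 <1
  x=-3.665: |R|=1.53257 >1
  x=-3.609: |R|=1.46128 >1
  x=-3.505: |R|=1.33407 >1
So |R|<1 on (-3.2000, 0).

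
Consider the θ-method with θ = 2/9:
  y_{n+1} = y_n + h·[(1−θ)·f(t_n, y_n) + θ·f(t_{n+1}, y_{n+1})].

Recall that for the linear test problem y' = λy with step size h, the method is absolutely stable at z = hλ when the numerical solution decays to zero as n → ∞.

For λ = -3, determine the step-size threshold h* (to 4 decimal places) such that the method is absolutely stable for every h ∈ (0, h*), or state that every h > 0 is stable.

Set f=λy, z=hλ:
  y_{n+1} = y_n + z·[7/9·y_n + 2/9·y_{n+1}] ⇒ (1 − 2/9z)y_{n+1} = (1 + 7/9z)y_n
  ⇒ R(z) = (1 + 7/9z)/(1 − 2/9z).

Need |R(x)|<1, x<0.
x=-0.44: |R|=0.5992
R=−1: 1+7/9x = −1+2/9x ⇒ -5/9x=2 ⇒ x=2/(-5/9)=-3.6000
Confirm numerically:
  x=-3.001: |R|=0.80036 <1
  x=-2.501: |R|=0.60756 <1
  x=-2.082: |R|=0.42343 <1
  x=-1.552: |R|=0.15400 <1
  x=-3.967: |R|=1.10836 >1
  x=-3.835: |R|=1.07049 >1
So |R|<1 on (-3.6000, 0).

(-3.6000,0); λ=-3 ⇒ h* = (18/5)/3 = 1.2000.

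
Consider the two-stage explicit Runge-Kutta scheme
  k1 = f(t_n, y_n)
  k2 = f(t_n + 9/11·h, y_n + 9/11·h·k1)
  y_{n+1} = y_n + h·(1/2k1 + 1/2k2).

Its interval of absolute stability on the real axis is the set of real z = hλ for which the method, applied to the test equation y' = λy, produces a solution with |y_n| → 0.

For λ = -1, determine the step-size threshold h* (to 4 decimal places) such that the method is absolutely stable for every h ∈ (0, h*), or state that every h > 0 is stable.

(-2.4444,0); λ=-1 ⇒ h* = (22/9)/1 = 2.4444.

With y'=λy (z=hλ):
  k1=λy_n ⇒ h·k1=z·y_n;  k2=λ(1+9/11z)y_n ⇒ h·k2=z(1+9/11z)y_n
  y_{n+1}/y_n = 1 + 1/2z + 1/2z(1+9/11z) = 1 + z + 9/22z²
  ⇒ R(z) = 1 + z + 9/22z².

Solve |R(x)|<1 on ℝ⁻.
x=-1.71: |R|=0.4862
R=1: x+9/22x²=0 ⇒ x=−22/9=-2.4444; min R=1−1/(4·9/22)=0.3889>−1
Confirm numerically:
  x=-2.289: |R|=0.85444 <1
  x=-1.837: |R|=0.54351 <1
  x=-1.461: |R|=0.41221 <1
  x=-1.335: |R|=0.39409 <1
  x=-2.907: |R|=1.55008 >1
  x=-2.889: |R|=1.52540 >1
  x=-2.495: |R|=1.05160 >1
Stable set (-2.4444, 0).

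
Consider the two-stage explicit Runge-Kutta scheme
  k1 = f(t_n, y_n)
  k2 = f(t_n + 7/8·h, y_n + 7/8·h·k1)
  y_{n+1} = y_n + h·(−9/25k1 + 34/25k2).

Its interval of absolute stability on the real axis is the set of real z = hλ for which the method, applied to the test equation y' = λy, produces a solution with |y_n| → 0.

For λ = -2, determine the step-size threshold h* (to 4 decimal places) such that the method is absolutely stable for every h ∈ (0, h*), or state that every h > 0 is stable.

Test eqn y'=λy, z=hλ:
  k1=λy_n ⇒ h·k1=z·y_n;  k2=λ(1+7/8z)y_n ⇒ h·k2=z(1+7/8z)y_n
  y_{n+1}/y_n = 1 − 9/25z + 34/25z(1+7/8z) = 1 + z + 119/100z²
  so R(z) = 1 + z + 119/100z².

Find x<0 with |R(x)|<1.
x=-1.04: |R|=1.2471
R=1: x+119/100x²=0 ⇒ x=−100/119=-0.8403; min R=1−1/(4·119/100)=0.7899>−1
Confirm numerically:
  x=-0.714: |R|=0.89266 <1
  x=-0.558: |R|=0.81252 <1
  x=-0.367: |R|=0.79328 <1
  x=-1.267: |R|=1.64329 >1
  x=-1.076: |R|=1.30175 >1
So |R|<1 on (-0.8403, 0).

(-0.8403,0); λ=-2 ⇒ h* = (100/119)/2 = 0.4202.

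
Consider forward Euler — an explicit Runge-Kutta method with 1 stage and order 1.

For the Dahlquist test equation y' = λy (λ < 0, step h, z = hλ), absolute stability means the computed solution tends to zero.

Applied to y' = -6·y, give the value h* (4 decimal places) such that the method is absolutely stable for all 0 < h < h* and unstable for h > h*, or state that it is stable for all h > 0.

(-2.0000,0); λ=-6 ⇒ h* = 0.3333.

Set f=λy, z=hλ:
  order 1, 1-stage ⇒ R(z)=1+z
  (e.g. R(-1.47)=-0.47000, |R|=0.47000)

Find x<0 with |R(x)|<1.
x=-1.47: |R|=0.4700
|R(-2.29)|=1.2900 |R(-1.43)|=0.4300 |R(-0.53)|=0.4700
Bisect:
  x_lo=-2.3203 |R|=1.3203  x_hi=-0.1721 |R|=0.8279
  mid=-1.24622 |R|=0.24622 →hi
  mid=-1.78328 |R|=0.78328 →hi
  mid=-2.05181 |R|=1.05181 →lo
  mid=-1.91754 |R|=0.91754 →hi
  mid=-1.98468 |R|=0.98468 →hi
  mid=-2.01824 |R|=1.01824 →lo
  mid=-2.00146 |R|=1.00146 →lo
  mid=-1.99307 |R|=0.99307 →hi
  mid=-1.99726 |R|=0.99726 →hi
  ...
  [-2.00002,-1.99988] ⇒ x*=-2.0000
So |R|<1 on (-2.0000, 0).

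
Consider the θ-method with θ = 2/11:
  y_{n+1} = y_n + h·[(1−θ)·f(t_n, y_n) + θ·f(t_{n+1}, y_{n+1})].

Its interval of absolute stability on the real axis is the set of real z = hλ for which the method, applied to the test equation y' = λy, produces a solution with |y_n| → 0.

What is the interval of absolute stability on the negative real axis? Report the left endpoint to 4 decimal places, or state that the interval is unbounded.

With y'=λy (z=hλ):
  y_{n+1} = y_n + z·[9/11·y_n + 2/11·y_{n+1}] ⇒ (1 − 2/11z)y_{n+1} = (1 + 9/11z)y_n
  Hence R(z) = (1 + 9/11z)/(1 − 2/11z).

Find x<0 with |R(x)|<1.
x=-0.73: |R|=0.3555
R=−1: 1+9/11x = −1+2/11x ⇒ -7/11x=2 ⇒ x=2/(-7/11)=-3.1429
Confirm numerically:
  x=-2.636: |R|=0.78196 <1
  x=-1.835: |R|=0.37594 <1
  x=-1.375: |R|=0.10000 <1
  x=-1.259: |R|=0.02449 <1
  x=-3.528: |R|=1.14931 >1
  x=-3.397: |R|=1.09998 >1
Interval (-3.1429, 0).

(-3.1429, 0).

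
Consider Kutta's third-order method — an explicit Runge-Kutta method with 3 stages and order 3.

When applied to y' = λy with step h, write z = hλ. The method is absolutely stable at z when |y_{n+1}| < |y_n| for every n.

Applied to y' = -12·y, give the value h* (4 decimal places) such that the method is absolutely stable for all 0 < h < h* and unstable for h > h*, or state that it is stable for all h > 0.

With y'=λy (z=hλ):
  order 3, 3-stage ⇒ R(z)=1+z+z^2/2+z^3/6
  (e.g. R(-0.64)=0.52111, |R|=0.52111)

Solve |R(x)|<1 on ℝ⁻.
x=-0.64: |R|=0.5211
|R(-2.34)|=0.7377 |R(-2.23)|=0.5918 |R(-2.04)|=0.3741
Bisect:
  x_lo=-3.0634 |R|=2.1626  x_hi=-0.1517 |R|=0.8592
  mid=-1.60756 |R|=0.00783 →hi
  mid=-2.33549 |R|=0.73139 →hi
  mid=-2.69945 |R|=1.33444 →lo
  mid=-2.51747 |R|=1.00779 →lo
  mid=-2.42648 |R|=0.86369 →hi
  mid=-2.47198 |R|=0.93421 →hi
  mid=-2.49472 |R|=0.97062 →hi
  mid=-2.50610 |R|=0.98910 →hi
  ...
  [-2.51285,-2.51267] ⇒ x*=-2.5127
So |R|<1 on (-2.5127, 0).

(-2.5127,0); λ=-12 ⇒ h* = 0.2094.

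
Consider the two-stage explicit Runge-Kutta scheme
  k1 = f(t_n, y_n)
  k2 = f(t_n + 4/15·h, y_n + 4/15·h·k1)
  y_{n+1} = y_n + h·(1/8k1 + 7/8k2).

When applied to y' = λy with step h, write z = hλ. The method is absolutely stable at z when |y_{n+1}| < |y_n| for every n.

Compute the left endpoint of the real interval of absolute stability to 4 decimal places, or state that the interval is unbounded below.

Set f=λy, z=hλ:
  k1=λy_n ⇒ h·k1=z·y_n;  k2=λ(1+4/15z)y_n ⇒ h·k2=z(1+4/15z)y_n
  y_{n+1}/y_n = 1 + 1/8z + 7/8z(1+4/15z) = 1 + z + 7/30z²
  ⇒ R(z) = 1 + z + 7/30z².

Solve |R(x)|<1 on ℝ⁻.
x=-0.4: |R|=0.6373
R=1: x+7/30x²=0 ⇒ x=−30/7=-4.2857; min R=1−1/(4·7/30)=-0.0714>−1
Confirm numerically:
  x=-3.954: |R|=0.69396 <1
  x=-3.609: |R|=0.43014 <1
  x=-2.484: |R|=0.04427 <1
  x=-4.842: |R|=1.62849 >1
  x=-4.530: |R|=1.25821 >1
Stable set (-4.2857, 0).

z* = -4.2857.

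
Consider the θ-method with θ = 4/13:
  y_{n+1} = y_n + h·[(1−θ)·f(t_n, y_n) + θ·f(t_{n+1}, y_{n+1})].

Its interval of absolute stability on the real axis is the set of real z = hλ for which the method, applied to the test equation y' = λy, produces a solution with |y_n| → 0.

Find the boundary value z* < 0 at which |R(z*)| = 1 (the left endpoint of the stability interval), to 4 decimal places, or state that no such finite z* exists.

Test eqn y'=λy, z=hλ:
  y_{n+1} = y_n + z·[9/13·y_n + 4/13·y_{n+1}] ⇒ (1 − 4/13z)y_{n+1} = (1 + 9/13z)y_n
  R(z) = (1 + 9/13z)/(1 − 4/13z).

Solve |R(x)|<1 on ℝ⁻.
x=-1.33: |R|=0.0562
R=−1: 1+9/13x = −1+4/13x ⇒ -5/13x=2 ⇒ x=2/(-5/13)=-5.2000
Confirm numerically:
  x=-4.947: |R|=0.96142 <1
  x=-4.163: |R|=0.82514 <1
  x=-4.074: |R|=0.80782 <1
  x=-3.218: |R|=0.61696 <1
  x=-5.657: |R|=1.06413 >1
  x=-5.476: |R|=1.03954 >1
  x=-5.370: |R|=1.02465 >1
Stable set (-5.2000, 0).

z* = -5.2000.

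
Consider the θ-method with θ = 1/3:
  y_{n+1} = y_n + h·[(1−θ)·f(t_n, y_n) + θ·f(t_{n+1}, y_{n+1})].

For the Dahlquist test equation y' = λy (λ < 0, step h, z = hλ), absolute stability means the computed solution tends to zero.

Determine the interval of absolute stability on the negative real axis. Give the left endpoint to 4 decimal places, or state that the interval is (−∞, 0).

(-6.0000, 0).

On y'=λy, z=hλ:
  y_{n+1} = y_n + z·[2/3·y_n + 1/3·y_{n+1}] ⇒ (1 − 1/3z)y_{n+1} = (1 + 2/3z)y_n
  ⇒ R(z) = (1 + 2/3z)/(1 − 1/3z).

Find x<0 with |R(x)|<1.
x=-1.62: |R|=0.0519
R=−1: 1+2/3x = −1+1/3x ⇒ -1/3x=2 ⇒ x=2/(-1/3)=-6.0000
Confirm numerically:
  x=-3.257: |R|=0.56161 <1
  x=-3.073: |R|=0.51803 <1
  x=-2.446: |R|=0.34741 <1
  x=-6.576: |R|=1.06015 >1
  x=-6.209: |R|=1.02270 >1
Interval (-6.0000, 0).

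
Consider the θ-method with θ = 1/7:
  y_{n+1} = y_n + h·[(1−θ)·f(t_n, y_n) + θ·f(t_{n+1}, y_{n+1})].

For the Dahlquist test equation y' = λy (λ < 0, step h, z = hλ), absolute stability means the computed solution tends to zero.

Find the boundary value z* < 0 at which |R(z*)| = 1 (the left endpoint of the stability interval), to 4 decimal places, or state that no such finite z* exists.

On y'=λy, z=hλ:
  y_{n+1} = y_n + z·[6/7·y_n + 1/7·y_{n+1}] ⇒ (1 − 1/7z)y_{n+1} = (1 + 6/7z)y_n
  ⇒ R(z) = (1 + 6/7z)/(1 − 1/7z).

Boundary: |R(x)|=1, x<0.
x=-1.35: |R|=0.1317
R=−1: 1+6/7x = −1+1/7x ⇒ -5/7x=2 ⇒ x=2/(-5/7)=-2.8000
Confirm numerically:
  x=-2.730: |R|=0.96403 <1
  x=-1.375: |R|=0.14925 <1
  x=-1.163: |R|=0.00270 <1
  x=-3.064: |R|=1.13116 >1
  x=-3.045: |R|=1.12195 >1
  x=-3.000: |R|=1.10000 >1
Interval (-2.8000, 0).

left endpoint -2.8000.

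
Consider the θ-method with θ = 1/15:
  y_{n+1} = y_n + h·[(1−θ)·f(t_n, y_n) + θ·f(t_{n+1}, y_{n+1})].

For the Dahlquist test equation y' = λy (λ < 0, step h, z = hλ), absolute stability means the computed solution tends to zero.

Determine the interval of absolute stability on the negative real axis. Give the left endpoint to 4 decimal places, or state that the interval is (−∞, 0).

With y'=λy (z=hλ):
  y_{n+1} = y_n + z·[14/15·y_n + 1/15·y_{n+1}] ⇒ (1 − 1/15z)y_{n+1} = (1 + 14/15z)y_n
  ⇒ R(z) = (1 + 14/15z)/(1 − 1/15z).

Boundary: |R(x)|=1, x<0.
x=-1.57: |R|=0.4212
R=−1: 1+14/15x = −1+1/15x ⇒ -13/15x=2 ⇒ x=2/(-13/15)=-2.3077
Confirm numerically:
  x=-2.261: |R|=0.96483 <1
  x=-2.062: |R|=0.81280 <1
  x=-1.868: |R|=0.66113 <1
  x=-2.784: |R|=1.34818 >1
  x=-2.754: |R|=1.32680 >1
Interval (-2.3077, 0).

(-2.3077, 0).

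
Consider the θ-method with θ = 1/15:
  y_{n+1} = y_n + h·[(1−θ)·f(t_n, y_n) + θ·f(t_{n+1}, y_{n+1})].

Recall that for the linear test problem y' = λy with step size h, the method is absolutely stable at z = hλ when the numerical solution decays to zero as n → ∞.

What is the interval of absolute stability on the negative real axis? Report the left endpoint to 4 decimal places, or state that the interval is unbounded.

z∈(-2.3077,0).

With y'=λy (z=hλ):
  y_{n+1} = y_n + z·[14/15·y_n + 1/15·y_{n+1}] ⇒ (1 − 1/15z)y_{n+1} = (1 + 14/15z)y_n
  Hence R(z) = (1 + 14/15z)/(1 − 1/15z).

Solve |R(x)|<1 on ℝ⁻.
x=-1.23: |R|=0.1368
R=−1: 1+14/15x = −1+1/15x ⇒ -13/15x=2 ⇒ x=2/(-13/15)=-2.3077
Confirm numerically:
  x=-1.952: |R|=0.72723 <1
  x=-1.909: |R|=0.69348 <1
  x=-1.894: |R|=0.68166 <1
  x=-1.001: |R|=0.06162 <1
  x=-2.846: |R|=1.39213 >1
  x=-2.602: |R|=1.21736 >1
So |R|<1 on (-2.3077, 0).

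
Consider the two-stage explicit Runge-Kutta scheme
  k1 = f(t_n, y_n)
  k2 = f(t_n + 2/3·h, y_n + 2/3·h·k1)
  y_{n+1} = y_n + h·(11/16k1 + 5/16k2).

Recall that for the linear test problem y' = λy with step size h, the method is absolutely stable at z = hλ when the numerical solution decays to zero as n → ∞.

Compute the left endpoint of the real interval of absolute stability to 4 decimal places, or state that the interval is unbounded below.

left endpoint -4.8000.

With y'=λy (z=hλ):
  k1=λy_n ⇒ h·k1=z·y_n;  k2=λ(1+2/3z)y_n ⇒ h·k2=z(1+2/3z)y_n
  y_{n+1}/y_n = 1 + 11/16z + 5/16z(1+2/3z) = 1 + z + 5/24z²
  ⇒ R(z) = 1 + z + 5/24z².

Need |R(x)|<1, x<0.
x=-1.58: |R|=0.0599
R=1: x+5/24x²=0 ⇒ x=−24/5=-4.8000; min R=1−1/(4·5/24)=-0.2000>−1
Confirm numerically:
  x=-4.128: |R|=0.42208 <1
  x=-3.836: |R|=0.22960 <1
  x=-2.613: |R|=0.19055 <1
  x=-5.102: |R|=1.32100 >1
  x=-4.972: |R|=1.17816 >1
  x=-4.928: |R|=1.13141 >1
Interval (-4.8000, 0).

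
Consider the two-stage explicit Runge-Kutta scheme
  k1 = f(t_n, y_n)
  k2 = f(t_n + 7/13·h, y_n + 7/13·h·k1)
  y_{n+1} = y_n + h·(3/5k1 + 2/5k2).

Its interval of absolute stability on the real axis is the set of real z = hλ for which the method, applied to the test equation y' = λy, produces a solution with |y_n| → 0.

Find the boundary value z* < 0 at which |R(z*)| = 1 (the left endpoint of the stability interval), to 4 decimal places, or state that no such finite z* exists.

z* = -4.6429.

Set f=λy, z=hλ:
  k1=λy_n ⇒ h·k1=z·y_n;  k2=λ(1+7/13z)y_n ⇒ h·k2=z(1+7/13z)y_n
  y_{n+1}/y_n = 1 + 3/5z + 2/5z(1+7/13z) = 1 + z + 14/65z²
  so R(z) = 1 + z + 14/65z².

Solve |R(x)|<1 on ℝ⁻.
x=-0.44: |R|=0.6017
R=1: x+14/65x²=0 ⇒ x=−65/14=-4.6429; min R=1−1/(4·14/65)=-0.1607>−1
Confirm numerically:
  x=-3.770: |R|=0.29124 <1
  x=-3.335: |R|=0.06056 <1
  x=-2.078: |R|=0.14795 <1
  x=-2.051: |R|=0.14496 <1
  x=-5.236: |R|=1.66892 >1
  x=-5.003: |R|=1.38808 >1
  x=-4.857: |R|=1.22402 >1
So |R|<1 on (-4.6429, 0).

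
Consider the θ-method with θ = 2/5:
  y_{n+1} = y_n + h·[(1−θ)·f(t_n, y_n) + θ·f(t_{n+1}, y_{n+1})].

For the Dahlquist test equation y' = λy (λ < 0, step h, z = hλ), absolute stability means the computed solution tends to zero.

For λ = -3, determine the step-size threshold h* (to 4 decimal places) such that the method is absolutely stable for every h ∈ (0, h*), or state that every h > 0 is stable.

(-10.0000,0); λ=-3 ⇒ h* = (10)/3 = 3.3333.

Test eqn y'=λy, z=hλ:
  y_{n+1} = y_n + z·[3/5·y_n + 2/5·y_{n+1}] ⇒ (1 − 2/5z)y_{n+1} = (1 + 3/5z)y_n
  R(z) = (1 + 3/5z)/(1 − 2/5z).

Need |R(x)|<1, x<0.
x=-0.76: |R|=0.4172
R=−1: 1+3/5x = −1+2/5x ⇒ -1/5x=2 ⇒ x=2/(-1/5)=-10.0000
Confirm numerically:
  x=-9.443: |R|=0.97668 <1
  x=-8.406: |R|=0.92692 <1
  x=-6.910: |R|=0.83581 <1
  x=-5.178: |R|=0.68599 <1
  x=-10.462: |R|=1.01782 >1
  x=-10.442: |R|=1.01708 >1
Stable set (-10.0000, 0).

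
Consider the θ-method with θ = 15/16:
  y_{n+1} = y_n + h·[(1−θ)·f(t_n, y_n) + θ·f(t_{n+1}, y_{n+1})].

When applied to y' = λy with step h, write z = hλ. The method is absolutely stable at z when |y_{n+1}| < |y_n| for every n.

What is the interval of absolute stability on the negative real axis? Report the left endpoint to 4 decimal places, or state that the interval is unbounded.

unbounded; (−∞, 0).

On y'=λy, z=hλ:
  y_{n+1} = y_n + z·[1/16·y_n + 15/16·y_{n+1}] ⇒ (1 − 15/16z)y_{n+1} = (1 + 1/16z)y_n
  R(z) = (1 + 1/16z)/(1 − 15/16z).

Need |R(x)|<1, x<0.
x=-1.09: |R|=0.4609
x=-2: |R|=0.3043
x=-10: |R|=0.0361
x=-100: |R|=0.0554
θ=15/16≥1/2 ⇒ |1+1/16x|<|1−15/16x| ∀x<0 ⇒ stable on all of ℝ⁻.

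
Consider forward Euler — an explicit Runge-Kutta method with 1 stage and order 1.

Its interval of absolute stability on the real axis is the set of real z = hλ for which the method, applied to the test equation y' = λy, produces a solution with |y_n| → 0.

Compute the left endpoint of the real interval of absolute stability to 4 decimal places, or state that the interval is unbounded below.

With y'=λy (z=hλ):
  order 1, 1-stage ⇒ R(z)=1+z
  (e.g. R(-1.07)=-0.07000, |R|=0.07000)

Need |R(x)|<1, x<0.
x=-1.07: |R|=0.0700
|R(-2.27)|=1.2700 |R(-2.16)|=1.1600 |R(-0.86)|=0.1400
Bisect:
  x_lo=-2.4463 |R|=1.4463  x_hi=-0.2898 |R|=0.7102
  mid=-1.36807 |R|=0.36807 →hi
  mid=-1.90721 |R|=0.90721 →hi
  mid=-2.17678 |R|=1.17678 →lo
  mid=-2.04199 |R|=1.04199 →lo
  mid=-1.97460 |R|=0.97460 →hi
  mid=-2.00830 |R|=1.00830 →lo
  mid=-1.99145 |R|=0.99145 →hi
  ...
  [-2.00001,-1.99987] ⇒ x*=-2.0000
So |R|<1 on (-2.0000, 0).

z* = -2.0000.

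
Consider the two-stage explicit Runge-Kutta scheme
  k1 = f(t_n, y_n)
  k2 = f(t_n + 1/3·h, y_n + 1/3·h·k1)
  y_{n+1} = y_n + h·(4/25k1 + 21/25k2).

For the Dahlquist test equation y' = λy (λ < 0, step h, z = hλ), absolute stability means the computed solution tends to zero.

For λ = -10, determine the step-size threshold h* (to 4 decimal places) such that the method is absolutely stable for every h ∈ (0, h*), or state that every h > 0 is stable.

(-3.5714,0); λ=-10 ⇒ h* = (25/7)/10 = 0.3571.

With y'=λy (z=hλ):
  k1=λy_n ⇒ h·k1=z·y_n;  k2=λ(1+1/3z)y_n ⇒ h·k2=z(1+1/3z)y_n
  y_{n+1}/y_n = 1 + 4/25z + 21/25z(1+1/3z) = 1 + z + 7/25z²
  Hence R(z) = 1 + z + 7/25z².

Solve |R(x)|<1 on ℝ⁻.
x=-1.42: |R|=0.1446
R=1: x+7/25x²=0 ⇒ x=−25/7=-3.5714; min R=1−1/(4·7/25)=0.1071>−1
Confirm numerically:
  x=-3.089: |R|=0.58274 <1
  x=-2.089: |R|=0.13290 <1
  x=-2.058: |R|=0.12790 <1
  x=-4.079: |R|=1.57971 >1
  x=-3.963: |R|=1.43450 >1
  x=-3.902: |R|=1.36117 >1
Interval (-3.5714, 0).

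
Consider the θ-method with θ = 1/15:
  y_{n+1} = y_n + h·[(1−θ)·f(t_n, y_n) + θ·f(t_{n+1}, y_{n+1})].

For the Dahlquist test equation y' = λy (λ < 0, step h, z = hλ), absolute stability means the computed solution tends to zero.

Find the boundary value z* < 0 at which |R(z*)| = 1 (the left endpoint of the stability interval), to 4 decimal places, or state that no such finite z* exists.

left endpoint -2.3077.

On y'=λy, z=hλ:
  y_{n+1} = y_n + z·[14/15·y_n + 1/15·y_{n+1}] ⇒ (1 − 1/15z)y_{n+1} = (1 + 14/15z)y_n
  R(z) = (1 + 14/15z)/(1 − 1/15z).

Boundary: |R(x)|=1, x<0.
x=-1.62: |R|=0.4621
R=−1: 1+14/15x = −1+1/15x ⇒ -13/15x=2 ⇒ x=2/(-13/15)=-2.3077
Confirm numerically:
  x=-1.625: |R|=0.46617 <1
  x=-1.470: |R|=0.33880 <1
  x=-1.465: |R|=0.33465 <1
  x=-2.753: |R|=1.32609 >1
  x=-2.696: |R|=1.28526 >1
  x=-2.399: |R|=1.06822 >1
So |R|<1 on (-2.3077, 0).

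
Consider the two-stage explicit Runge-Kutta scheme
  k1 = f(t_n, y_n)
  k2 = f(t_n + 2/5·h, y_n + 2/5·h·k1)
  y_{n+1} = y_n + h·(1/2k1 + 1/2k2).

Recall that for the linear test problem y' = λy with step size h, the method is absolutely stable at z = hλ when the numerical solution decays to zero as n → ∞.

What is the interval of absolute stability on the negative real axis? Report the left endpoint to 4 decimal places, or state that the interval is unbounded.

Test eqn y'=λy, z=hλ:
  k1=λy_n ⇒ h·k1=z·y_n;  k2=λ(1+2/5z)y_n ⇒ h·k2=z(1+2/5z)y_n
  y_{n+1}/y_n = 1 + 1/2z + 1/2z(1+2/5z) = 1 + z + 1/5z²
  R(z) = 1 + z + 1/5z².

Solve |R(x)|<1 on ℝ⁻.
x=-1.56: |R|=0.0733
R=1: x+1/5x²=0 ⇒ x=−5=-5.0000; min R=1−1/(4·1/5)=-0.2500>−1
Confirm numerically:
  x=-2.813: |R|=0.23041 <1
  x=-2.478: |R|=0.24990 <1
  x=-2.401: |R|=0.24804 <1
  x=-5.252: |R|=1.26470 >1
  x=-5.066: |R|=1.06687 >1
Interval (-5.0000, 0).

(-5.0000, 0).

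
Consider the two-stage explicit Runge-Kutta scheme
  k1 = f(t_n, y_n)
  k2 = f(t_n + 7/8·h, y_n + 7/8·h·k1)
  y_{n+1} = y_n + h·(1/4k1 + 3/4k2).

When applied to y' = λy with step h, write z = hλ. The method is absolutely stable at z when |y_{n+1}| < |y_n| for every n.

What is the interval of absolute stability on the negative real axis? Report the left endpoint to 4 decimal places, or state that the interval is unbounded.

Test eqn y'=λy, z=hλ:
  k1=λy_n ⇒ h·k1=z·y_n;  k2=λ(1+7/8z)y_n ⇒ h·k2=z(1+7/8z)y_n
  y_{n+1}/y_n = 1 + 1/4z + 3/4z(1+7/8z) = 1 + z + 21/32z²
  Hence R(z) = 1 + z + 21/32z².

Need |R(x)|<1, x<0.
x=-1.05: |R|=0.6735
R=1: x+21/32x²=0 ⇒ x=−32/21=-1.5238; min R=1−1/(4·21/32)=0.6190>−1
Confirm numerically:
  x=-1.396: |R|=0.88291 <1
  x=-1.153: |R|=0.71942 <1
  x=-1.066: |R|=0.67973 <1
  x=-1.776: |R|=1.29393 >1
  x=-1.722: |R|=1.22397 >1
  x=-1.679: |R|=1.17100 >1
Stable set (-1.5238, 0).

z∈(-1.5238,0).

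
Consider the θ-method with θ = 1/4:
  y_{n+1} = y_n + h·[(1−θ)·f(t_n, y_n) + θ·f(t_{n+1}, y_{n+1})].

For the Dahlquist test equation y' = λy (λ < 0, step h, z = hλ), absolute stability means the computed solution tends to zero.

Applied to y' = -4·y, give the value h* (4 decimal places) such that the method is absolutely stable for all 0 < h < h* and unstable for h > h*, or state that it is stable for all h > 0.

With y'=λy (z=hλ):
  y_{n+1} = y_n + z·[3/4·y_n + 1/4·y_{n+1}] ⇒ (1 − 1/4z)y_{n+1} = (1 + 3/4z)y_n
  ⇒ R(z) = (1 + 3/4z)/(1 − 1/4z).

Boundary: |R(x)|=1, x<0.
x=-1.21: |R|=0.0710
R=−1: 1+3/4x = −1+1/4x ⇒ -1/2x=2 ⇒ x=2/(-1/2)=-4.0000
Confirm numerically:
  x=-3.368: |R|=0.82845 <1
  x=-2.329: |R|=0.47195 <1
  x=-2.155: |R|=0.40049 <1
  x=-4.451: |R|=1.10673 >1
  x=-4.382: |R|=1.09115 >1
  x=-4.248: |R|=1.06014 >1
Stable set (-4.0000, 0).

(-4.0000,0); λ=-4 ⇒ h* = (4)/4 = 1.0000.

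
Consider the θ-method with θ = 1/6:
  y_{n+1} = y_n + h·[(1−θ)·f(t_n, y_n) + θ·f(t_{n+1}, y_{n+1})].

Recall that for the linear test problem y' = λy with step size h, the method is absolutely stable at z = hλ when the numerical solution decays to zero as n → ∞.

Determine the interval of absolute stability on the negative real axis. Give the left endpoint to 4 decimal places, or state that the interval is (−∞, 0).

Set f=λy, z=hλ:
  y_{n+1} = y_n + z·[5/6·y_n + 1/6·y_{n+1}] ⇒ (1 − 1/6z)y_{n+1} = (1 + 5/6z)y_n
  R(z) = (1 + 5/6z)/(1 − 1/6z).

Boundary: |R(x)|=1, x<0.
x=-1.63: |R|=0.2818
R=−1: 1+5/6x = −1+1/6x ⇒ -2/3x=2 ⇒ x=2/(-2/3)=-3.0000
Confirm numerically:
  x=-2.691: |R|=0.85778 <1
  x=-1.699: |R|=0.32407 <1
  x=-1.656: |R|=0.29781 <1
  x=-3.524: |R|=1.22008 >1
  x=-3.232: |R|=1.10052 >1
Stable set (-3.0000, 0).

(-3.0000, 0).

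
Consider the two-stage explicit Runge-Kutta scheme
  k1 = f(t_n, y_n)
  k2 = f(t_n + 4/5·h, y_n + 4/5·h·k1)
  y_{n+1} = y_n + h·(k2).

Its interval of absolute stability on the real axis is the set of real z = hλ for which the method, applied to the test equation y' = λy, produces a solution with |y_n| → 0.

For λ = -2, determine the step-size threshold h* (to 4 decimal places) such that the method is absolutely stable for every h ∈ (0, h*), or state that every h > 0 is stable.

Test eqn y'=λy, z=hλ:
  k1=λy_n ⇒ h·k1=z·y_n;  k2=λ(1+4/5z)y_n ⇒ h·k2=z(1+4/5z)y_n
  y_{n+1}/y_n = 1 + z(1+4/5z) = 1 + z + 4/5z²
  ⇒ R(z) = 1 + z + 4/5z².

Find x<0 with |R(x)|<1.
x=-0.98: |R|=0.7883
R=1: x+4/5x²=0 ⇒ x=−5/4=-1.2500; min R=1−1/(4·4/5)=0.6875>−1
Confirm numerically:
  x=-1.183: |R|=0.93659 <1
  x=-1.060: |R|=0.83888 <1
  x=-0.993: |R|=0.79584 <1
  x=-0.643: |R|=0.68776 <1
  x=-1.802: |R|=1.79576 >1
  x=-1.744: |R|=1.68923 >1
  x=-1.732: |R|=1.66786 >1
Stable set (-1.2500, 0).

(-1.2500,0); λ=-2 ⇒ h* = (5/4)/2 = 0.6250.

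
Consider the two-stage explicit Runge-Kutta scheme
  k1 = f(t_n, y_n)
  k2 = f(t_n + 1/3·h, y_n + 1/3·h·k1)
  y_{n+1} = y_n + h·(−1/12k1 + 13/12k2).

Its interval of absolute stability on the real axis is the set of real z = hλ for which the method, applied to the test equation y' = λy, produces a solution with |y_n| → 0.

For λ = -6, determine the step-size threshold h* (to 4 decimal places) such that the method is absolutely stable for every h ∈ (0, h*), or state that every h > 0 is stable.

Test eqn y'=λy, z=hλ:
  k1=λy_n ⇒ h·k1=z·y_n;  k2=λ(1+1/3z)y_n ⇒ h·k2=z(1+1/3z)y_n
  y_{n+1}/y_n = 1 − 1/12z + 13/12z(1+1/3z) = 1 + z + 13/36z²
  so R(z) = 1 + z + 13/36z².

Boundary: |R(x)|=1, x<0.
x=-0.84: |R|=0.4148
R=1: x+13/36x²=0 ⇒ x=−36/13=-2.7692; min R=1−1/(4·13/36)=0.3077>−1
Confirm numerically:
  x=-2.611: |R|=0.85081 <1
  x=-2.277: |R|=0.59526 <1
  x=-1.812: |R|=0.37365 <1
  x=-1.373: |R|=0.30774 <1
  x=-3.358: |R|=1.71395 >1
  x=-3.018: |R|=1.27112 >1
  x=-2.808: |R|=1.03931 >1
Stable set (-2.7692, 0).

(-2.7692,0); λ=-6 ⇒ h* = (36/13)/6 = 0.4615.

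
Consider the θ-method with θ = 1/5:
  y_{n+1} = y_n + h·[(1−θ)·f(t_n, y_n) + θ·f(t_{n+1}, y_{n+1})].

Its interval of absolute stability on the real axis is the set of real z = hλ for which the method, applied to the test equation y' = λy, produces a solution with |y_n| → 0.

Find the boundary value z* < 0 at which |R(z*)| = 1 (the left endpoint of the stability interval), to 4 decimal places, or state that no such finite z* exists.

Test eqn y'=λy, z=hλ:
  y_{n+1} = y_n + z·[4/5·y_n + 1/5·y_{n+1}] ⇒ (1 − 1/5z)y_{n+1} = (1 + 4/5z)y_n
  so R(z) = (1 + 4/5z)/(1 − 1/5z).

Solve |R(x)|<1 on ℝ⁻.
x=-0.88: |R|=0.2517
R=−1: 1+4/5x = −1+1/5x ⇒ -3/5x=2 ⇒ x=2/(-3/5)=-3.3333
Confirm numerically:
  x=-2.554: |R|=0.69050 <1
  x=-2.145: |R|=0.50105 <1
  x=-2.063: |R|=0.46043 <1
  x=-1.768: |R|=0.30615 <1
  x=-3.848: |R|=1.17450 >1
  x=-3.508: |R|=1.06159 >1
  x=-3.425: |R|=1.03264 >1
Stable set (-3.3333, 0).

z* = -3.3333.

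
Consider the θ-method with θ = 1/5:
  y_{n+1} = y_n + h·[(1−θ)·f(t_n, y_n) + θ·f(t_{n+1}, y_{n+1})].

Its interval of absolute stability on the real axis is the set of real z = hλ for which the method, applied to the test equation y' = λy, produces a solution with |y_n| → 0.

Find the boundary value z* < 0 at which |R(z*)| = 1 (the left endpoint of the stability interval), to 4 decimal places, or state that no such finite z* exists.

left endpoint -3.3333.

On y'=λy, z=hλ:
  y_{n+1} = y_n + z·[4/5·y_n + 1/5·y_{n+1}] ⇒ (1 − 1/5z)y_{n+1} = (1 + 4/5z)y_n
  ⇒ R(z) = (1 + 4/5z)/(1 − 1/5z).

Solve |R(x)|<1 on ℝ⁻.
x=-0.8: |R|=0.3103
R=−1: 1+4/5x = −1+1/5x ⇒ -3/5x=2 ⇒ x=2/(-3/5)=-3.3333
Confirm numerically:
  x=-3.181: |R|=0.94414 <1
  x=-3.045: |R|=0.89248 <1
  x=-1.875: |R|=0.36364 <1
  x=-3.753: |R|=1.14384 >1
  x=-3.664: |R|=1.11450 >1
  x=-3.455: |R|=1.04317 >1
Stable set (-3.3333, 0).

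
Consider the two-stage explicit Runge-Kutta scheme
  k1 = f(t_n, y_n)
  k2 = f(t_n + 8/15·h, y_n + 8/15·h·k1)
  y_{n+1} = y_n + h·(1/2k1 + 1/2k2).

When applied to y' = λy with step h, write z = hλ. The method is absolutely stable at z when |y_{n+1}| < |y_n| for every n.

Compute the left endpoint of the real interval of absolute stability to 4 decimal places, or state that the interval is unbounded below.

left endpoint -3.7500.

With y'=λy (z=hλ):
  k1=λy_n ⇒ h·k1=z·y_n;  k2=λ(1+8/15z)y_n ⇒ h·k2=z(1+8/15z)y_n
  y_{n+1}/y_n = 1 + 1/2z + 1/2z(1+8/15z) = 1 + z + 4/15z²
  R(z) = 1 + z + 4/15z².

Find x<0 with |R(x)|<1.
x=-0.73: |R|=0.4121
R=1: x+4/15x²=0 ⇒ x=−15/4=-3.7500; min R=1−1/(4·4/15)=0.0625>−1
Confirm numerically:
  x=-3.699: |R|=0.94969 <1
  x=-2.908: |R|=0.34706 <1
  x=-2.604: |R|=0.20422 <1
  x=-4.201: |R|=1.50524 >1
  x=-4.101: |R|=1.38385 >1
Interval (-3.7500, 0).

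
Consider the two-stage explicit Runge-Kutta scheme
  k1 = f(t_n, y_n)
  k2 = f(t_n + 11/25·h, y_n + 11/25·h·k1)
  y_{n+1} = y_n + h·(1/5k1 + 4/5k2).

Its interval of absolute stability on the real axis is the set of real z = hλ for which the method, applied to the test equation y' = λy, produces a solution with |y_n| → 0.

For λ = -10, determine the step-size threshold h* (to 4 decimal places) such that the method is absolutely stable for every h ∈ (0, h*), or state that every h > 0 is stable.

Set f=λy, z=hλ:
  k1=λy_n ⇒ h·k1=z·y_n;  k2=λ(1+11/25z)y_n ⇒ h·k2=z(1+11/25z)y_n
  y_{n+1}/y_n = 1 + 1/5z + 4/5z(1+11/25z) = 1 + z + 44/125z²
  R(z) = 1 + z + 44/125z².

Boundary: |R(x)|=1, x<0.
x=-0.94: |R|=0.3710
R=1: x+44/125x²=0 ⇒ x=−125/44=-2.8409; min R=1−1/(4·44/125)=0.2898>−1
Confirm numerically:
  x=-2.135: |R|=0.46950 <1
  x=-2.037: |R|=0.42358 <1
  x=-1.640: |R|=0.30674 <1
  x=-1.474: |R|=0.29078 <1
  x=-3.374: |R|=1.63312 >1
  x=-3.267: |R|=1.49000 >1
  x=-3.118: |R|=1.30412 >1
Stable set (-2.8409, 0).

(-2.8409,0); λ=-10 ⇒ h* = (125/44)/10 = 0.2841.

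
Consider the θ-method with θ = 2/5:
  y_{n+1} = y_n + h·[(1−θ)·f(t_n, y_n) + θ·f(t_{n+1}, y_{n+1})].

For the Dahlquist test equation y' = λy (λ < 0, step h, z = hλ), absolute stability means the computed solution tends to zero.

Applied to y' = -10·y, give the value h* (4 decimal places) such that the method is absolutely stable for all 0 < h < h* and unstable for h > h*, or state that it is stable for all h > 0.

(-10.0000,0); λ=-10 ⇒ h* = (10)/10 = 1.0000.

With y'=λy (z=hλ):
  y_{n+1} = y_n + z·[3/5·y_n + 2/5·y_{n+1}] ⇒ (1 − 2/5z)y_{n+1} = (1 + 3/5z)y_n
  R(z) = (1 + 3/5z)/(1 − 2/5z).

Need |R(x)|<1, x<0.
x=-0.98: |R|=0.2960
R=−1: 1+3/5x = −1+2/5x ⇒ -1/5x=2 ⇒ x=2/(-1/5)=-10.0000
Confirm numerically:
  x=-9.351: |R|=0.97262 <1
  x=-8.915: |R|=0.95247 <1
  x=-8.063: |R|=0.90831 <1
  x=-4.949: |R|=0.66096 <1
  x=-10.307: |R|=1.01199 >1
  x=-10.129: |R|=1.00511 >1
Stable set (-10.0000, 0).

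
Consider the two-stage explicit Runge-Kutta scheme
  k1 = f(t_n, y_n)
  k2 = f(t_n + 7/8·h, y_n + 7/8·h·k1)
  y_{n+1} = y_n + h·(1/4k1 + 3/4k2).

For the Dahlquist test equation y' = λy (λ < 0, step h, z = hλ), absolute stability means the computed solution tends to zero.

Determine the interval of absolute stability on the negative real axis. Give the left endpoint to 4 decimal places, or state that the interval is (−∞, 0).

Test eqn y'=λy, z=hλ:
  k1=λy_n ⇒ h·k1=z·y_n;  k2=λ(1+7/8z)y_n ⇒ h·k2=z(1+7/8z)y_n
  y_{n+1}/y_n = 1 + 1/4z + 3/4z(1+7/8z) = 1 + z + 21/32z²
  so R(z) = 1 + z + 21/32z².

Boundary: |R(x)|=1, x<0.
x=-1.52: |R|=0.9962
R=1: x+21/32x²=0 ⇒ x=−32/21=-1.5238; min R=1−1/(4·21/32)=0.6190>−1
Confirm numerically:
  x=-1.438: |R|=0.91902 <1
  x=-1.172: |R|=0.72941 <1
  x=-1.150: |R|=0.71789 <1
  x=-1.713: |R|=1.21268 >1
  x=-1.683: |R|=1.17582 >1
Interval (-1.5238, 0).

(-1.5238, 0).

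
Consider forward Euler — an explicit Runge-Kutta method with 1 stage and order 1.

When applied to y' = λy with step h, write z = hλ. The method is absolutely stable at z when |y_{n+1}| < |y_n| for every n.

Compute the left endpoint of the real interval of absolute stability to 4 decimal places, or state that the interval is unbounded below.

left endpoint -2.0000.

With y'=λy (z=hλ):
  order 1, 1-stage ⇒ R(z)=1+z
  (e.g. R(-1.03)=-0.03000, |R|=0.03000)

Find x<0 with |R(x)|<1.
x=-1.03: |R|=0.0300
|R(-1.57)|=0.5700 |R(-1.11)|=0.1100 |R(-0.84)|=0.1600
Bisect:
  x_lo=-2.4665 |R|=1.4665  x_hi=-0.1912 |R|=0.8088
  mid=-1.32885 |R|=0.32885 →hi
  mid=-1.89765 |R|=0.89765 →hi
  mid=-2.18206 |R|=1.18206 →lo
  mid=-2.03986 |R|=1.03986 →lo
  mid=-1.96875 |R|=0.96875 →hi
  mid=-2.00431 |R|=1.00431 →lo
  mid=-1.98653 |R|=0.98653 →hi
  mid=-1.99542 |R|=0.99542 →hi
  mid=-1.99986 |R|=0.99986 →hi
  ...
  [-2.00000,-1.99986] ⇒ x*=-2.0000
Stable set (-2.0000, 0).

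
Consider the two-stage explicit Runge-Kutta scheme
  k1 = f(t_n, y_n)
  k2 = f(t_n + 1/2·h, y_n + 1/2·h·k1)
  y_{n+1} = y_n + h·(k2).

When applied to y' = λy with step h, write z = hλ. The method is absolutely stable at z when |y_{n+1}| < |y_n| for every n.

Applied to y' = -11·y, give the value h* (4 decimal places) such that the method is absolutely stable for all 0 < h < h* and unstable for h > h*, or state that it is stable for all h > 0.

Test eqn y'=λy, z=hλ:
  k1=λy_n ⇒ h·k1=z·y_n;  k2=λ(1+1/2z)y_n ⇒ h·k2=z(1+1/2z)y_n
  y_{n+1}/y_n = 1 + z(1+1/2z) = 1 + z + 1/2z²
  R(z) = 1 + z + 1/2z².

Solve |R(x)|<1 on ℝ⁻.
x=-0.43: |R|=0.6624
R=1: x+1/2x²=0 ⇒ x=−2=-2.0000; min R=1−1/(4·1/2)=0.5000>−1
Confirm numerically:
  x=-1.360: |R|=0.56480 <1
  x=-1.345: |R|=0.55951 <1
  x=-1.305: |R|=0.54651 <1
  x=-1.033: |R|=0.50054 <1
  x=-2.201: |R|=1.22120 >1
  x=-2.147: |R|=1.15780 >1
Stable set (-2.0000, 0).

(-2.0000,0); λ=-11 ⇒ h* = (2)/11 = 0.1818.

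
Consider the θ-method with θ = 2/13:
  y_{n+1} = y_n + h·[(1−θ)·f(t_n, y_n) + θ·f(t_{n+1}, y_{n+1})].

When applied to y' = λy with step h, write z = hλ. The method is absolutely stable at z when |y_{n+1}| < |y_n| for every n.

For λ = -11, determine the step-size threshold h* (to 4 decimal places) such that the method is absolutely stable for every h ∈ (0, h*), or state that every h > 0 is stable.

On y'=λy, z=hλ:
  y_{n+1} = y_n + z·[11/13·y_n + 2/13·y_{n+1}] ⇒ (1 − 2/13z)y_{n+1} = (1 + 11/13z)y_n
  so R(z) = (1 + 11/13z)/(1 − 2/13z).

Need |R(x)|<1, x<0.
x=-0.38: |R|=0.6410
R=−1: 1+11/13x = −1+2/13x ⇒ -9/13x=2 ⇒ x=2/(-9/13)=-2.8889
Confirm numerically:
  x=-2.173: |R|=0.62856 <1
  x=-2.162: |R|=0.62237 <1
  x=-2.009: |R|=0.53467 <1
  x=-1.771: |R|=0.39179 <1
  x=-3.450: |R|=1.25377 >1
  x=-2.971: |R|=1.03901 >1
  x=-2.948: |R|=1.02815 >1
Interval (-2.8889, 0).

(-2.8889,0); λ=-11 ⇒ h* = (26/9)/11 = 0.2626.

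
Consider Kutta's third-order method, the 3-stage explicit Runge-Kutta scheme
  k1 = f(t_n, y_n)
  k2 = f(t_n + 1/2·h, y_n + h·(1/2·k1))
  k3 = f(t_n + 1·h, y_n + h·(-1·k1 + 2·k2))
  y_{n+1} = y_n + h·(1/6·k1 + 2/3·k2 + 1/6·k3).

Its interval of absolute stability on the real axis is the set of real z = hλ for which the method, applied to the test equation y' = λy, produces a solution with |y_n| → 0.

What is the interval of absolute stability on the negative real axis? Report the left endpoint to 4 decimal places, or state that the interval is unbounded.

(-2.5127, 0).

Set f=λy, z=hλ:
  order 3, 3-stage ⇒ R(z)=1+z+z^2/2+z^3/6
  (e.g. R(-0.97)=0.34834, |R|=0.34834)

Boundary: |R(x)|=1, x<0.
x=-0.97: |R|=0.3483
|R(-2.75)|=1.4349 |R(-1.35)|=0.1512 |R(-1.29)|=0.1843
Bisect:
  x_lo=-3.0251 |R|=2.0635  x_hi=-0.2946 |R|=0.7445
  mid=-1.65988 |R|=0.04450 →hi
  mid=-2.34251 |R|=0.74120 →hi
  mid=-2.68382 |R|=1.30426 →lo
  mid=-2.51317 |R|=1.00069 →lo
  mid=-2.42784 |R|=0.86575 →hi
  mid=-2.47050 |R|=0.93188 →hi
  mid=-2.49183 |R|=0.96595 →hi
  mid=-2.50250 |R|=0.98323 →hi
  ...
  [-2.51283,-2.51267] ⇒ x*=-2.5127
Stable set (-2.5127, 0).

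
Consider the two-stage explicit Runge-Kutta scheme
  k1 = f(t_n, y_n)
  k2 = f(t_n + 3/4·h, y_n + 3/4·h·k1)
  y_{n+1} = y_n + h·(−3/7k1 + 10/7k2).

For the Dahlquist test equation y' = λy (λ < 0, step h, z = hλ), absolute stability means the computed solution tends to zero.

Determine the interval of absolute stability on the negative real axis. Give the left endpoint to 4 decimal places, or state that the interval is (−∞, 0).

On y'=λy, z=hλ:
  k1=λy_n ⇒ h·k1=z·y_n;  k2=λ(1+3/4z)y_n ⇒ h·k2=z(1+3/4z)y_n
  y_{n+1}/y_n = 1 − 3/7z + 10/7z(1+3/4z) = 1 + z + 15/14z²
  R(z) = 1 + z + 15/14z².

Need |R(x)|<1, x<0.
x=-0.47: |R|=0.7667
R=1: x+15/14x²=0 ⇒ x=−14/15=-0.9333; min R=1−1/(4·15/14)=0.7667>−1
Confirm numerically:
  x=-0.828: |R|=0.90655 <1
  x=-0.759: |R|=0.85823 <1
  x=-0.585: |R|=0.78167 <1
  x=-1.298: |R|=1.50715 >1
  x=-1.217: |R|=1.36988 >1
  x=-0.956: |R|=1.02322 >1
Stable set (-0.9333, 0).

(-0.9333, 0).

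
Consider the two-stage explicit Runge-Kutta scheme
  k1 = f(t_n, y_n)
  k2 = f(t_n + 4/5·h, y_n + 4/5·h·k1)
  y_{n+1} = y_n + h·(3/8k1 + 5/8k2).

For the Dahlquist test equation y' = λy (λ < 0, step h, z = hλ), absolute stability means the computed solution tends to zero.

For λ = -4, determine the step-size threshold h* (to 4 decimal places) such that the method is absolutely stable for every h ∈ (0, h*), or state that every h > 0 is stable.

Test eqn y'=λy, z=hλ:
  k1=λy_n ⇒ h·k1=z·y_n;  k2=λ(1+4/5z)y_n ⇒ h·k2=z(1+4/5z)y_n
  y_{n+1}/y_n = 1 + 3/8z + 5/8z(1+4/5z) = 1 + z + 1/2z²
  R(z) = 1 + z + 1/2z².

Find x<0 with |R(x)|<1.
x=-1.24: |R|=0.5288
R=1: x+1/2x²=0 ⇒ x=−2=-2.0000; min R=1−1/(4·1/2)=0.5000>−1
Confirm numerically:
  x=-1.915: |R|=0.91861 <1
  x=-1.897: |R|=0.90230 <1
  x=-1.814: |R|=0.83130 <1
  x=-0.813: |R|=0.51748 <1
  x=-2.234: |R|=1.26138 >1
  x=-2.145: |R|=1.15551 >1
  x=-2.073: |R|=1.07566 >1
Stable set (-2.0000, 0).

(-2.0000,0); λ=-4 ⇒ h* = (2)/4 = 0.5000.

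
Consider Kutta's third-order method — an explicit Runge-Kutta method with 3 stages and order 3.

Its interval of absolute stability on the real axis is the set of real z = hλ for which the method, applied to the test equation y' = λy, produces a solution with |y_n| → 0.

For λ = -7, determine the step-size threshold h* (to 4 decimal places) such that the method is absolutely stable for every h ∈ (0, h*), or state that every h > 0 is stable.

Set f=λy, z=hλ:
  order 3, 3-stage ⇒ R(z)=1+z+z^2/2+z^3/6
  (e.g. R(-1.54)=0.03709, |R|=0.03709)

Boundary: |R(x)|=1, x<0.
x=-1.54: |R|=0.0371
|R(-2.9)|=1.7598 |R(-1.38)|=0.1342 |R(-1.3)|=0.1788
Bisect:
  x_lo=-3.0670 |R|=2.1719  x_hi=-0.0536 |R|=0.9478
  mid=-1.56028 |R|=0.02388 →hi
  mid=-2.31361 |R|=0.70127 →hi
  mid=-2.69028 |R|=1.31668 →lo
  mid=-2.50195 |R|=0.98234 →hi
  mid=-2.59612 |R|=1.14243 →lo
  mid=-2.54903 |R|=1.06067 →lo
  mid=-2.52549 |R|=1.02108 →lo
  mid=-2.51372 |R|=1.00160 →lo
  mid=-2.50783 |R|=0.99194 →hi
  mid=-2.51078 |R|=0.99677 →hi
  ...
  [-2.51280,-2.51262] ⇒ x*=-2.5127
So |R|<1 on (-2.5127, 0).

(-2.5127,0); λ=-7 ⇒ h* = 0.3590.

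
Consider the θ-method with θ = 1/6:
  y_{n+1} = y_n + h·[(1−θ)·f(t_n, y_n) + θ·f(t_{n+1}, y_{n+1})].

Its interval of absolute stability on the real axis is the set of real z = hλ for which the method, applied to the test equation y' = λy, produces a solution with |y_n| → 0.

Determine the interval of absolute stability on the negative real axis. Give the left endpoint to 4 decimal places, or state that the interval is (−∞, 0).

z∈(-3.0000,0).

On y'=λy, z=hλ:
  y_{n+1} = y_n + z·[5/6·y_n + 1/6·y_{n+1}] ⇒ (1 − 1/6z)y_{n+1} = (1 + 5/6z)y_n
  Hence R(z) = (1 + 5/6z)/(1 − 1/6z).

Find x<0 with |R(x)|<1.
x=-1.7: |R|=0.3247
R=−1: 1+5/6x = −1+1/6x ⇒ -2/3x=2 ⇒ x=2/(-2/3)=-3.0000
Confirm numerically:
  x=-2.937: |R|=0.97180 <1
  x=-2.284: |R|=0.65427 <1
  x=-2.053: |R|=0.52962 <1
  x=-3.561: |R|=1.23470 >1
  x=-3.160: |R|=1.06987 >1
Stable set (-3.0000, 0).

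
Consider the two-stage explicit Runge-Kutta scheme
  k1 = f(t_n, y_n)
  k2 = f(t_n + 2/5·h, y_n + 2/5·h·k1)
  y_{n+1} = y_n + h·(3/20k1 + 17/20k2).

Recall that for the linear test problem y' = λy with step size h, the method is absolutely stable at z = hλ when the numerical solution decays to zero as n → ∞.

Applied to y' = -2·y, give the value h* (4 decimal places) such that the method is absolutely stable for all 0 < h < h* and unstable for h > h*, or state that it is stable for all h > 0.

(-2.9412,0); λ=-2 ⇒ h* = (50/17)/2 = 1.4706.

With y'=λy (z=hλ):
  k1=λy_n ⇒ h·k1=z·y_n;  k2=λ(1+2/5z)y_n ⇒ h·k2=z(1+2/5z)y_n
  y_{n+1}/y_n = 1 + 3/20z + 17/20z(1+2/5z) = 1 + z + 17/50z²
  Hence R(z) = 1 + z + 17/50z².

Find x<0 with |R(x)|<1.
x=-0.62: |R|=0.5107
R=1: x+17/50x²=0 ⇒ x=−50/17=-2.9412; min R=1−1/(4·17/50)=0.2647>−1
Confirm numerically:
  x=-2.574: |R|=0.67866 <1
  x=-2.475: |R|=0.60771 <1
  x=-1.897: |R|=0.32653 <1
  x=-1.319: |R|=0.27252 <1
  x=-3.211: |R|=1.29458 >1
  x=-3.067: |R|=1.13121 >1
Stable set (-2.9412, 0).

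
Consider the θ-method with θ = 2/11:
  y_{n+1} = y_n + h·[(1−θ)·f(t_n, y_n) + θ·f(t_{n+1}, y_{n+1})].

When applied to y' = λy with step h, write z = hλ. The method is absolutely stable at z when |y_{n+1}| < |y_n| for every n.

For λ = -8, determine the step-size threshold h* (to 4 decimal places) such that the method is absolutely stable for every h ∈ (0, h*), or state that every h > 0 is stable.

On y'=λy, z=hλ:
  y_{n+1} = y_n + z·[9/11·y_n + 2/11·y_{n+1}] ⇒ (1 − 2/11z)y_{n+1} = (1 + 9/11z)y_n
  so R(z) = (1 + 9/11z)/(1 − 2/11z).

Boundary: |R(x)|=1, x<0.
x=-0.87: |R|=0.2488
R=−1: 1+9/11x = −1+2/11x ⇒ -7/11x=2 ⇒ x=2/(-7/11)=-3.1429
Confirm numerically:
  x=-3.055: |R|=0.96406 <1
  x=-2.741: |R|=0.82933 <1
  x=-2.721: |R|=0.82040 <1
  x=-2.507: |R|=0.72206 <1
  x=-3.344: |R|=1.07960 >1
  x=-3.253: |R|=1.04404 >1
Stable set (-3.1429, 0).

(-3.1429,0); λ=-8 ⇒ h* = (22/7)/8 = 0.3929.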